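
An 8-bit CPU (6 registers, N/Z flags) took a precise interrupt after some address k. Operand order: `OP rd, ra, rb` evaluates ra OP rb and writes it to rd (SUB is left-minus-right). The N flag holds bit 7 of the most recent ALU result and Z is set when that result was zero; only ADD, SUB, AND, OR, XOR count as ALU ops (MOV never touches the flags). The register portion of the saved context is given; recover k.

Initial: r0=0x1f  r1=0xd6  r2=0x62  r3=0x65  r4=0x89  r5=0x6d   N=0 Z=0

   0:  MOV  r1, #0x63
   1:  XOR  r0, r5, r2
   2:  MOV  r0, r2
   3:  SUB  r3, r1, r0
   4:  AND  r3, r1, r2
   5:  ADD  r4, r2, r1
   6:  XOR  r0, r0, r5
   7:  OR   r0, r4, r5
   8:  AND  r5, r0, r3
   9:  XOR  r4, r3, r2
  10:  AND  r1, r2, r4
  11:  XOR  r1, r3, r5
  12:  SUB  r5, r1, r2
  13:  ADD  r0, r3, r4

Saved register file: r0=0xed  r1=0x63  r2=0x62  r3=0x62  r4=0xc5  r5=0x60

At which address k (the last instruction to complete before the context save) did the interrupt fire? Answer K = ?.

after  0: r0=0x1f r1=0x63 r2=0x62 r3=0x65 r4=0x89 r5=0x6d  N=0 Z=0
after  1: r0=0x0f r1=0x63 r2=0x62 r3=0x65 r4=0x89 r5=0x6d  N=0 Z=0
after  2: r0=0x62 r1=0x63 r2=0x62 r3=0x65 r4=0x89 r5=0x6d  N=0 Z=0
after  3: r0=0x62 r1=0x63 r2=0x62 r3=0x01 r4=0x89 r5=0x6d  N=0 Z=0
after  4: r0=0x62 r1=0x63 r2=0x62 r3=0x62 r4=0x89 r5=0x6d  N=0 Z=0
after  5: r0=0x62 r1=0x63 r2=0x62 r3=0x62 r4=0xc5 r5=0x6d  N=1 Z=0
after  6: r0=0x0f r1=0x63 r2=0x62 r3=0x62 r4=0xc5 r5=0x6d  N=0 Z=0
after  7: r0=0xed r1=0x63 r2=0x62 r3=0x62 r4=0xc5 r5=0x6d  N=1 Z=0
after  8: r0=0xed r1=0x63 r2=0x62 r3=0x62 r4=0xc5 r5=0x60  N=0 Z=0
-- IRQ taken; context saved, return-PC = 9 --

K = 8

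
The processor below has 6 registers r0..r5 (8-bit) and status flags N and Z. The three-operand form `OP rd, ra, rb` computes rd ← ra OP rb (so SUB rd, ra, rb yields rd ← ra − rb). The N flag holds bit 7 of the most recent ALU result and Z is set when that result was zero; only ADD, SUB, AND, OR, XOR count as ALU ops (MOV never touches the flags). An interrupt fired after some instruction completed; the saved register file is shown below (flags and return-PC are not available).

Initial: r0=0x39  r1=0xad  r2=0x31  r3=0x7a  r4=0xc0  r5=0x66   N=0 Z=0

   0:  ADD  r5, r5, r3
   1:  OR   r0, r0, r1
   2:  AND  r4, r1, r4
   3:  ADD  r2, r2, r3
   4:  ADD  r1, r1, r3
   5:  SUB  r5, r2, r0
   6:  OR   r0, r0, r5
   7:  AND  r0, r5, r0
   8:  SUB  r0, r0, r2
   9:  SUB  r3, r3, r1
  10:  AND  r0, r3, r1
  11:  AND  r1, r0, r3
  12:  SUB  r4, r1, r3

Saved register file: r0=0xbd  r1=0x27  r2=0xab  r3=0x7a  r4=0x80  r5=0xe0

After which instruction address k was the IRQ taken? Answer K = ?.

K = 4

after  0: r0=0x39 r1=0xad r2=0x31 r3=0x7a r4=0xc0 r5=0xe0  N=1 Z=0
after  1: r0=0xbd r1=0xad r2=0x31 r3=0x7a r4=0xc0 r5=0xe0  N=1 Z=0
after  2: r0=0xbd r1=0xad r2=0x31 r3=0x7a r4=0x80 r5=0xe0  N=1 Z=0
after  3: r0=0xbd r1=0xad r2=0xab r3=0x7a r4=0x80 r5=0xe0  N=1 Z=0
after  4: r0=0xbd r1=0x27 r2=0xab r3=0x7a r4=0x80 r5=0xe0  N=0 Z=0
-- IRQ taken; context saved, return-PC = 5 --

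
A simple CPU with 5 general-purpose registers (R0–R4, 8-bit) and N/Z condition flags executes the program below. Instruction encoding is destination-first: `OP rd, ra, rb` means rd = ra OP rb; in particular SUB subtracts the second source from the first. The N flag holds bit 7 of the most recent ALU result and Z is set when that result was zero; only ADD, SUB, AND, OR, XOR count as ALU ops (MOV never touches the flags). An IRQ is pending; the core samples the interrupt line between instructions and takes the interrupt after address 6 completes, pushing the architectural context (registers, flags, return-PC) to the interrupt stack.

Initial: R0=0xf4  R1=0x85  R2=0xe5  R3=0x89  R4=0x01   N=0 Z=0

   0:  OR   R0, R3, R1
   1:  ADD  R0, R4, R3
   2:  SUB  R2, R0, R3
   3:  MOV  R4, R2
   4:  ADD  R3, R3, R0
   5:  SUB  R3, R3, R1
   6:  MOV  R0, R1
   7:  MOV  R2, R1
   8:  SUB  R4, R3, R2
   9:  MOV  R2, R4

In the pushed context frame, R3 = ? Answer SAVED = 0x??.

after  0: R0=0x8d R1=0x85 R2=0xe5 R3=0x89 R4=0x01  N=1 Z=0
after  1: R0=0x8a R1=0x85 R2=0xe5 R3=0x89 R4=0x01  N=1 Z=0
after  2: R0=0x8a R1=0x85 R2=0x01 R3=0x89 R4=0x01  N=0 Z=0
after  3: R0=0x8a R1=0x85 R2=0x01 R3=0x89 R4=0x01  N=0 Z=0
after  4: R0=0x8a R1=0x85 R2=0x01 R3=0x13 R4=0x01  N=0 Z=0
after  5: R0=0x8a R1=0x85 R2=0x01 R3=0x8e R4=0x01  N=1 Z=0
after  6: R0=0x85 R1=0x85 R2=0x01 R3=0x8e R4=0x01  N=1 Z=0
-- IRQ taken; context saved, return-PC = 7 --

SAVED = 0x8e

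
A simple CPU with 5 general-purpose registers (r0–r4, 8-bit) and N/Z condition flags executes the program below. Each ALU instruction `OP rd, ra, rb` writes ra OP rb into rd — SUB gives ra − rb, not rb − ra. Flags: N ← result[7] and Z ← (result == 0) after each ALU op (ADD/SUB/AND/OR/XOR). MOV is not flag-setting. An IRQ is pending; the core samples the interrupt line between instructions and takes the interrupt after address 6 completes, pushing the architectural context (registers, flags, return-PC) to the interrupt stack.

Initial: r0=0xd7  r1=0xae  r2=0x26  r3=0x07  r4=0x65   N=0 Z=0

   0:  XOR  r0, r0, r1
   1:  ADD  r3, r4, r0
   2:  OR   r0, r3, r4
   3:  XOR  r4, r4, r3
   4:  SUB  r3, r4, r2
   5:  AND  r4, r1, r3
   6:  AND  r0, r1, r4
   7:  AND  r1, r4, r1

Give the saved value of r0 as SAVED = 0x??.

after  0: r0=0x79 r1=0xae r2=0x26 r3=0x07 r4=0x65  N=0 Z=0
after  1: r0=0x79 r1=0xae r2=0x26 r3=0xde r4=0x65  N=1 Z=0
after  2: r0=0xff r1=0xae r2=0x26 r3=0xde r4=0x65  N=1 Z=0
after  3: r0=0xff r1=0xae r2=0x26 r3=0xde r4=0xbb  N=1 Z=0
after  4: r0=0xff r1=0xae r2=0x26 r3=0x95 r4=0xbb  N=1 Z=0
after  5: r0=0xff r1=0xae r2=0x26 r3=0x95 r4=0x84  N=1 Z=0
after  6: r0=0x84 r1=0xae r2=0x26 r3=0x95 r4=0x84  N=1 Z=0
-- IRQ taken; context saved, return-PC = 7 --

SAVED = 0x84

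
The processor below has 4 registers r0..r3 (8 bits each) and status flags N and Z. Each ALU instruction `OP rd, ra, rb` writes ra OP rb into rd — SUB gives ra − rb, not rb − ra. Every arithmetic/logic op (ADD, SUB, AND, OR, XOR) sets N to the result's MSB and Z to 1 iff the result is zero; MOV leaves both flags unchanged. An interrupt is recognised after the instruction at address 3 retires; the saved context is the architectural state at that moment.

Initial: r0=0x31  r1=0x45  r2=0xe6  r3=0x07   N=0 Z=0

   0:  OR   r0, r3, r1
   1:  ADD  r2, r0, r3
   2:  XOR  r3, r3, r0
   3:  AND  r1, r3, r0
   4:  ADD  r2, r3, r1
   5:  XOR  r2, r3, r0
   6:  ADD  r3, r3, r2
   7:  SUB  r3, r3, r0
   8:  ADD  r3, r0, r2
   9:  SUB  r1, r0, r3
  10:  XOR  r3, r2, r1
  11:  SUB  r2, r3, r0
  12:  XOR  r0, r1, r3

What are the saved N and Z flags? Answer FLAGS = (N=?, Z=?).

after  0: r0=0x47 r1=0x45 r2=0xe6 r3=0x07  N=0 Z=0
after  1: r0=0x47 r1=0x45 r2=0x4e r3=0x07  N=0 Z=0
after  2: r0=0x47 r1=0x45 r2=0x4e r3=0x40  N=0 Z=0
after  3: r0=0x47 r1=0x40 r2=0x4e r3=0x40  N=0 Z=0
-- IRQ taken; context saved, return-PC = 4 --

FLAGS = (N=0, Z=0)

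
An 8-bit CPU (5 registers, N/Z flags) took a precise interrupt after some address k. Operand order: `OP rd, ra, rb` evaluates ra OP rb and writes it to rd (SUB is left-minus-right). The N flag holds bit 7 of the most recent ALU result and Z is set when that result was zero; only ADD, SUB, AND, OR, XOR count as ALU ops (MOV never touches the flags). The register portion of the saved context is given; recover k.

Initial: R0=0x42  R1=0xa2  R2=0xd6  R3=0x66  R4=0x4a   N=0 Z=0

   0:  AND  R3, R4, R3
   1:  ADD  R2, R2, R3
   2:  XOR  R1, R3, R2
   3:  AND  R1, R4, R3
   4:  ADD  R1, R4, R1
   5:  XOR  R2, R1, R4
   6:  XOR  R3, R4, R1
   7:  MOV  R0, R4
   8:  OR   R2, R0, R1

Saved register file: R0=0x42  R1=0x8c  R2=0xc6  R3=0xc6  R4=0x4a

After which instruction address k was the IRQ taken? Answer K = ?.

K = 6

after  0: R0=0x42 R1=0xa2 R2=0xd6 R3=0x42 R4=0x4a  N=0 Z=0
after  1: R0=0x42 R1=0xa2 R2=0x18 R3=0x42 R4=0x4a  N=0 Z=0
after  2: R0=0x42 R1=0x5a R2=0x18 R3=0x42 R4=0x4a  N=0 Z=0
after  3: R0=0x42 R1=0x42 R2=0x18 R3=0x42 R4=0x4a  N=0 Z=0
after  4: R0=0x42 R1=0x8c R2=0x18 R3=0x42 R4=0x4a  N=1 Z=0
after  5: R0=0x42 R1=0x8c R2=0xc6 R3=0x42 R4=0x4a  N=1 Z=0
after  6: R0=0x42 R1=0x8c R2=0xc6 R3=0xc6 R4=0x4a  N=1 Z=0
-- IRQ taken; context saved, return-PC = 7 --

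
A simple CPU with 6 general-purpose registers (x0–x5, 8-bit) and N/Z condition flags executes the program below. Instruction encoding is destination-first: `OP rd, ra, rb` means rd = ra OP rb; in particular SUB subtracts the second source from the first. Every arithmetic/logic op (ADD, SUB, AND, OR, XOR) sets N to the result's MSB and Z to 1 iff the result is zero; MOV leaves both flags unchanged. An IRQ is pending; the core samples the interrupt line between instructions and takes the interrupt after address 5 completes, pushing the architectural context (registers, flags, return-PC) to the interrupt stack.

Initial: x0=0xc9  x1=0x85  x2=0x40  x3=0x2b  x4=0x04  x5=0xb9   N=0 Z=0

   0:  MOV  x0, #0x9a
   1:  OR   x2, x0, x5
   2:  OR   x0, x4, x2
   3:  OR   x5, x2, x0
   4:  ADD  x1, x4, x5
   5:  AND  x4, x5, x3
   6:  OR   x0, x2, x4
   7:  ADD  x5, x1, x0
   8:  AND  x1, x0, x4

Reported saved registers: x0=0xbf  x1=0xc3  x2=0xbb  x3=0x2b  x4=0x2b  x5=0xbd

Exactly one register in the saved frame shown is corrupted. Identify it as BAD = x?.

after  0: x0=0x9a x1=0x85 x2=0x40 x3=0x2b x4=0x04 x5=0xb9  N=0 Z=0
after  1: x0=0x9a x1=0x85 x2=0xbb x3=0x2b x4=0x04 x5=0xb9  N=1 Z=0
after  2: x0=0xbf x1=0x85 x2=0xbb x3=0x2b x4=0x04 x5=0xb9  N=1 Z=0
after  3: x0=0xbf x1=0x85 x2=0xbb x3=0x2b x4=0x04 x5=0xbf  N=1 Z=0
after  4: x0=0xbf x1=0xc3 x2=0xbb x3=0x2b x4=0x04 x5=0xbf  N=1 Z=0
after  5: x0=0xbf x1=0xc3 x2=0xbb x3=0x2b x4=0x2b x5=0xbf  N=0 Z=0
-- IRQ taken; context saved, return-PC = 6 --
mismatch: x5: reported 0xbd vs actual 0xbf

BAD = x5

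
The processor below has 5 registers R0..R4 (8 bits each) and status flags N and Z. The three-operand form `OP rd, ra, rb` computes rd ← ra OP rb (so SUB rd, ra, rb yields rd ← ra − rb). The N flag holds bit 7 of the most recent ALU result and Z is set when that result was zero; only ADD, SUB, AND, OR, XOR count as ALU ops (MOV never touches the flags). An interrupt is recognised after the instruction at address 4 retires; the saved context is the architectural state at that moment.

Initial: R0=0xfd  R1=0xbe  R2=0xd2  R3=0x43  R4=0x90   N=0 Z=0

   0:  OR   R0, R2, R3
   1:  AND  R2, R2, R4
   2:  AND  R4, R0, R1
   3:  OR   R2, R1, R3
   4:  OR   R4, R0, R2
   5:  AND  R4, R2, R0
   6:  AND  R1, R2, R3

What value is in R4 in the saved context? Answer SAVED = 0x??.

SAVED = 0xff

after  0: R0=0xd3 R1=0xbe R2=0xd2 R3=0x43 R4=0x90  N=1 Z=0
after  1: R0=0xd3 R1=0xbe R2=0x90 R3=0x43 R4=0x90  N=1 Z=0
after  2: R0=0xd3 R1=0xbe R2=0x90 R3=0x43 R4=0x92  N=1 Z=0
after  3: R0=0xd3 R1=0xbe R2=0xff R3=0x43 R4=0x92  N=1 Z=0
after  4: R0=0xd3 R1=0xbe R2=0xff R3=0x43 R4=0xff  N=1 Z=0
-- IRQ taken; context saved, return-PC = 5 --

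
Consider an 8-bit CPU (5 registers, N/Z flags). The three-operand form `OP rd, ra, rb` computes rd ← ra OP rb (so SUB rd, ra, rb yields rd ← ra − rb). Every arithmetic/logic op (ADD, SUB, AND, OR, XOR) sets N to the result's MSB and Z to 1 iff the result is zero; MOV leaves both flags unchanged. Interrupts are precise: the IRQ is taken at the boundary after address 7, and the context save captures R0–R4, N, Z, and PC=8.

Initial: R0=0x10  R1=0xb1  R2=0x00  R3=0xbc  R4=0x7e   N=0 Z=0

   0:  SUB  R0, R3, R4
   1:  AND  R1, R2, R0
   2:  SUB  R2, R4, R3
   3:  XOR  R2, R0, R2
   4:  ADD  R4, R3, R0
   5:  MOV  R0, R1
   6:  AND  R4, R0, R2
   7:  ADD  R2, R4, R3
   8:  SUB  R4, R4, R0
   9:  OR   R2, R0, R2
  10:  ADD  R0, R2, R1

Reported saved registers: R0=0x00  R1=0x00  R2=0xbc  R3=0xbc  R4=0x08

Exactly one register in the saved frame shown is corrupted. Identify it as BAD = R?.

after  0: R0=0x3e R1=0xb1 R2=0x00 R3=0xbc R4=0x7e  N=0 Z=0
after  1: R0=0x3e R1=0x00 R2=0x00 R3=0xbc R4=0x7e  N=0 Z=1
after  2: R0=0x3e R1=0x00 R2=0xc2 R3=0xbc R4=0x7e  N=1 Z=0
after  3: R0=0x3e R1=0x00 R2=0xfc R3=0xbc R4=0x7e  N=1 Z=0
after  4: R0=0x3e R1=0x00 R2=0xfc R3=0xbc R4=0xfa  N=1 Z=0
after  5: R0=0x00 R1=0x00 R2=0xfc R3=0xbc R4=0xfa  N=1 Z=0
after  6: R0=0x00 R1=0x00 R2=0xfc R3=0xbc R4=0x00  N=0 Z=1
after  7: R0=0x00 R1=0x00 R2=0xbc R3=0xbc R4=0x00  N=1 Z=0
-- IRQ taken; context saved, return-PC = 8 --
mismatch: R4: reported 0x08 vs actual 0x00

BAD = R4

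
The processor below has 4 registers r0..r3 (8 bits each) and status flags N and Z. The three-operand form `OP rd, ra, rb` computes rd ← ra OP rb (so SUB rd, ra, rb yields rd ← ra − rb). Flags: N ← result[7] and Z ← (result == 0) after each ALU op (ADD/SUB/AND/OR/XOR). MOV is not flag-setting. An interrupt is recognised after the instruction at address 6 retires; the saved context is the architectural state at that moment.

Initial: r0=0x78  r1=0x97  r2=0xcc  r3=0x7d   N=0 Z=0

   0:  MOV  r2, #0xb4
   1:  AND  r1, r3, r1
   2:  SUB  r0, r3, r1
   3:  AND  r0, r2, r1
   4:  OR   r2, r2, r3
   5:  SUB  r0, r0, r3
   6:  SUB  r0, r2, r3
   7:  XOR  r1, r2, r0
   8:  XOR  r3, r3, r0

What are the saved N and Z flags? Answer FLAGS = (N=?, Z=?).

FLAGS = (N=1, Z=0)

after  0: r0=0x78 r1=0x97 r2=0xb4 r3=0x7d  N=0 Z=0
after  1: r0=0x78 r1=0x15 r2=0xb4 r3=0x7d  N=0 Z=0
after  2: r0=0x68 r1=0x15 r2=0xb4 r3=0x7d  N=0 Z=0
after  3: r0=0x14 r1=0x15 r2=0xb4 r3=0x7d  N=0 Z=0
after  4: r0=0x14 r1=0x15 r2=0xfd r3=0x7d  N=1 Z=0
after  5: r0=0x97 r1=0x15 r2=0xfd r3=0x7d  N=1 Z=0
after  6: r0=0x80 r1=0x15 r2=0xfd r3=0x7d  N=1 Z=0
-- IRQ taken; context saved, return-PC = 7 --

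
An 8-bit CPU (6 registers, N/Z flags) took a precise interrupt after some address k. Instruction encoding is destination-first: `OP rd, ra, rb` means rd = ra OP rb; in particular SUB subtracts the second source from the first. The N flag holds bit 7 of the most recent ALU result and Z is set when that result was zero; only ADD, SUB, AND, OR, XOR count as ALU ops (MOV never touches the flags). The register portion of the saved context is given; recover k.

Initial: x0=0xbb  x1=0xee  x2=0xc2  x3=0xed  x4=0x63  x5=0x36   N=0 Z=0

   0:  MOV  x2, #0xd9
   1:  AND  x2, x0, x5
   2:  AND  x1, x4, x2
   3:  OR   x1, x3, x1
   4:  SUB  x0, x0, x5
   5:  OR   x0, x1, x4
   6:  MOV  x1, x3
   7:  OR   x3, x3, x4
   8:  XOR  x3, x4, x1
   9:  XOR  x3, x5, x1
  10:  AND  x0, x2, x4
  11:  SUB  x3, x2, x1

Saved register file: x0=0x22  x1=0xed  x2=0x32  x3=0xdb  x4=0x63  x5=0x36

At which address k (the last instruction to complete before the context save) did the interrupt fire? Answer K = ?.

after  0: x0=0xbb x1=0xee x2=0xd9 x3=0xed x4=0x63 x5=0x36  N=0 Z=0
after  1: x0=0xbb x1=0xee x2=0x32 x3=0xed x4=0x63 x5=0x36  N=0 Z=0
after  2: x0=0xbb x1=0x22 x2=0x32 x3=0xed x4=0x63 x5=0x36  N=0 Z=0
after  3: x0=0xbb x1=0xef x2=0x32 x3=0xed x4=0x63 x5=0x36  N=1 Z=0
after  4: x0=0x85 x1=0xef x2=0x32 x3=0xed x4=0x63 x5=0x36  N=1 Z=0
after  5: x0=0xef x1=0xef x2=0x32 x3=0xed x4=0x63 x5=0x36  N=1 Z=0
after  6: x0=0xef x1=0xed x2=0x32 x3=0xed x4=0x63 x5=0x36  N=1 Z=0
after  7: x0=0xef x1=0xed x2=0x32 x3=0xef x4=0x63 x5=0x36  N=1 Z=0
after  8: x0=0xef x1=0xed x2=0x32 x3=0x8e x4=0x63 x5=0x36  N=1 Z=0
after  9: x0=0xef x1=0xed x2=0x32 x3=0xdb x4=0x63 x5=0x36  N=1 Z=0
after 10: x0=0x22 x1=0xed x2=0x32 x3=0xdb x4=0x63 x5=0x36  N=0 Z=0
-- IRQ taken; context saved, return-PC = 11 --

K = 10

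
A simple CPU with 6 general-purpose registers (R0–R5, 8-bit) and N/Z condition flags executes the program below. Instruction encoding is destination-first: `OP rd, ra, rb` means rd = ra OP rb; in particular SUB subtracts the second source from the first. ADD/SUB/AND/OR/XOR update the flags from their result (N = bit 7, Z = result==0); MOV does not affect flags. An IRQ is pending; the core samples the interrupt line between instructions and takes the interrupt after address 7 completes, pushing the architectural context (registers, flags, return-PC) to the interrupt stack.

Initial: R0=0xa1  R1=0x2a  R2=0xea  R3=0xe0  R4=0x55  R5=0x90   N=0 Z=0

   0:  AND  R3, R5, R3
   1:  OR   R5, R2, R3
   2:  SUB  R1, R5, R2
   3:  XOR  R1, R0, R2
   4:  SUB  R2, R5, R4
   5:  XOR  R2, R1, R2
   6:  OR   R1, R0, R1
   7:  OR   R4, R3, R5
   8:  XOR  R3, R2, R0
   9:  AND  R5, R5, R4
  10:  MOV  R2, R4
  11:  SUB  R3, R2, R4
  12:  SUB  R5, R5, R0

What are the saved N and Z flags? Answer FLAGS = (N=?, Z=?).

after  0: R0=0xa1 R1=0x2a R2=0xea R3=0x80 R4=0x55 R5=0x90  N=1 Z=0
after  1: R0=0xa1 R1=0x2a R2=0xea R3=0x80 R4=0x55 R5=0xea  N=1 Z=0
after  2: R0=0xa1 R1=0x00 R2=0xea R3=0x80 R4=0x55 R5=0xea  N=0 Z=1
after  3: R0=0xa1 R1=0x4b R2=0xea R3=0x80 R4=0x55 R5=0xea  N=0 Z=0
after  4: R0=0xa1 R1=0x4b R2=0x95 R3=0x80 R4=0x55 R5=0xea  N=1 Z=0
after  5: R0=0xa1 R1=0x4b R2=0xde R3=0x80 R4=0x55 R5=0xea  N=1 Z=0
after  6: R0=0xa1 R1=0xeb R2=0xde R3=0x80 R4=0x55 R5=0xea  N=1 Z=0
after  7: R0=0xa1 R1=0xeb R2=0xde R3=0x80 R4=0xea R5=0xea  N=1 Z=0
-- IRQ taken; context saved, return-PC = 8 --

FLAGS = (N=1, Z=0)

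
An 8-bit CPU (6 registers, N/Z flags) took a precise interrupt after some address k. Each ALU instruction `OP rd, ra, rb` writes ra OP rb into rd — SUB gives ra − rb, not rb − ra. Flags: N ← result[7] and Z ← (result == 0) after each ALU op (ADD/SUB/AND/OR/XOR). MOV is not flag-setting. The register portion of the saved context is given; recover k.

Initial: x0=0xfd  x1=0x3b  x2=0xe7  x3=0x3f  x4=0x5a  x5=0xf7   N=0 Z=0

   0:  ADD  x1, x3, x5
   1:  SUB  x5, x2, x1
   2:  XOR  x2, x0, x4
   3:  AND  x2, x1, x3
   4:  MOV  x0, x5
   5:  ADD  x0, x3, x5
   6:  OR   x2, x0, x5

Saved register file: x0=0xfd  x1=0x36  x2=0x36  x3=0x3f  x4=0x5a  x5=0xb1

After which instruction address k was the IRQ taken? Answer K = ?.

after  0: x0=0xfd x1=0x36 x2=0xe7 x3=0x3f x4=0x5a x5=0xf7  N=0 Z=0
after  1: x0=0xfd x1=0x36 x2=0xe7 x3=0x3f x4=0x5a x5=0xb1  N=1 Z=0
after  2: x0=0xfd x1=0x36 x2=0xa7 x3=0x3f x4=0x5a x5=0xb1  N=1 Z=0
after  3: x0=0xfd x1=0x36 x2=0x36 x3=0x3f x4=0x5a x5=0xb1  N=0 Z=0
-- IRQ taken; context saved, return-PC = 4 --

K = 3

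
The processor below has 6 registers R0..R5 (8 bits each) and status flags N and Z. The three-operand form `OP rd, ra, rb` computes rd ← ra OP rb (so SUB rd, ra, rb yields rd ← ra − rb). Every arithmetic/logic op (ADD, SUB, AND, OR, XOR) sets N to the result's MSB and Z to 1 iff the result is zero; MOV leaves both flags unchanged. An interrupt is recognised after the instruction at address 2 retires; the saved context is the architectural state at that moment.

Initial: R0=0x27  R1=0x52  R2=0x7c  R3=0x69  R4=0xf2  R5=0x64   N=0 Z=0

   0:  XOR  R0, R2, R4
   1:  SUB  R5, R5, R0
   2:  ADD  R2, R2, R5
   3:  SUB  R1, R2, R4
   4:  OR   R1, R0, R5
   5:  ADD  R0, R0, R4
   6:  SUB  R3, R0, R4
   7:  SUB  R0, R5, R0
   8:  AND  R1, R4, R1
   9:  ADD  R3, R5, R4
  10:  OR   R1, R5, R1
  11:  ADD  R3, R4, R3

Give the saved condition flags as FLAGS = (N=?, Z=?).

FLAGS = (N=0, Z=0)

after  0: R0=0x8e R1=0x52 R2=0x7c R3=0x69 R4=0xf2 R5=0x64  N=1 Z=0
after  1: R0=0x8e R1=0x52 R2=0x7c R3=0x69 R4=0xf2 R5=0xd6  N=1 Z=0
after  2: R0=0x8e R1=0x52 R2=0x52 R3=0x69 R4=0xf2 R5=0xd6  N=0 Z=0
-- IRQ taken; context saved, return-PC = 3 --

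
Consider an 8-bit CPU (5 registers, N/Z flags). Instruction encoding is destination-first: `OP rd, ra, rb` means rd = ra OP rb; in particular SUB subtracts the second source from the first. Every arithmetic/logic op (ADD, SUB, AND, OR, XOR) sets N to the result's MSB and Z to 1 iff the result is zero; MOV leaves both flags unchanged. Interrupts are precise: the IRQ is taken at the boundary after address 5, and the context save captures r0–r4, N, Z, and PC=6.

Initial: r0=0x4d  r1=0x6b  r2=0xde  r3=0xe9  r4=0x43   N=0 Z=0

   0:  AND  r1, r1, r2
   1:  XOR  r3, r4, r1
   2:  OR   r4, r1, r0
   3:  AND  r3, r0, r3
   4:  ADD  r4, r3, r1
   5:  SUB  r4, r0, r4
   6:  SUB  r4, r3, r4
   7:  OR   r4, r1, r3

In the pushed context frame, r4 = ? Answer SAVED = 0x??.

SAVED = 0xfa

after  0: r0=0x4d r1=0x4a r2=0xde r3=0xe9 r4=0x43  N=0 Z=0
after  1: r0=0x4d r1=0x4a r2=0xde r3=0x09 r4=0x43  N=0 Z=0
after  2: r0=0x4d r1=0x4a r2=0xde r3=0x09 r4=0x4f  N=0 Z=0
after  3: r0=0x4d r1=0x4a r2=0xde r3=0x09 r4=0x4f  N=0 Z=0
after  4: r0=0x4d r1=0x4a r2=0xde r3=0x09 r4=0x53  N=0 Z=0
after  5: r0=0x4d r1=0x4a r2=0xde r3=0x09 r4=0xfa  N=1 Z=0
-- IRQ taken; context saved, return-PC = 6 --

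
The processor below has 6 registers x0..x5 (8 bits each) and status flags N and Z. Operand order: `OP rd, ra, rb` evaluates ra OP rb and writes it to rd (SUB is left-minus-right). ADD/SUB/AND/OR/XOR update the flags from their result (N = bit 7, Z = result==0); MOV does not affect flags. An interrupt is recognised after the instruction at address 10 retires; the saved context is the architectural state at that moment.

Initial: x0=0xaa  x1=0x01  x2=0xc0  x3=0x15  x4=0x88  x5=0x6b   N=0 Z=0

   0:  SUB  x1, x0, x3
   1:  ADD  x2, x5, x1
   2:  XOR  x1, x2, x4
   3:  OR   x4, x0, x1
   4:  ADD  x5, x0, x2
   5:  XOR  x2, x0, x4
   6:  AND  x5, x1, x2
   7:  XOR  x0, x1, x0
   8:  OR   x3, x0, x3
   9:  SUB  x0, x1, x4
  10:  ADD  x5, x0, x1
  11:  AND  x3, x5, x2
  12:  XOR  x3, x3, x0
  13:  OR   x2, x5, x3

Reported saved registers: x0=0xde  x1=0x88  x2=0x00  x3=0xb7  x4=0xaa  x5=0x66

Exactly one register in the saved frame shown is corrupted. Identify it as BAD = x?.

BAD = x3

after  0: x0=0xaa x1=0x95 x2=0xc0 x3=0x15 x4=0x88 x5=0x6b  N=1 Z=0
after  1: x0=0xaa x1=0x95 x2=0x00 x3=0x15 x4=0x88 x5=0x6b  N=0 Z=1
after  2: x0=0xaa x1=0x88 x2=0x00 x3=0x15 x4=0x88 x5=0x6b  N=1 Z=0
after  3: x0=0xaa x1=0x88 x2=0x00 x3=0x15 x4=0xaa x5=0x6b  N=1 Z=0
after  4: x0=0xaa x1=0x88 x2=0x00 x3=0x15 x4=0xaa x5=0xaa  N=1 Z=0
after  5: x0=0xaa x1=0x88 x2=0x00 x3=0x15 x4=0xaa x5=0xaa  N=0 Z=1
after  6: x0=0xaa x1=0x88 x2=0x00 x3=0x15 x4=0xaa x5=0x00  N=0 Z=1
after  7: x0=0x22 x1=0x88 x2=0x00 x3=0x15 x4=0xaa x5=0x00  N=0 Z=0
after  8: x0=0x22 x1=0x88 x2=0x00 x3=0x37 x4=0xaa x5=0x00  N=0 Z=0
after  9: x0=0xde x1=0x88 x2=0x00 x3=0x37 x4=0xaa x5=0x00  N=1 Z=0
after 10: x0=0xde x1=0x88 x2=0x00 x3=0x37 x4=0xaa x5=0x66  N=0 Z=0
-- IRQ taken; context saved, return-PC = 11 --
mismatch: x3: reported 0xb7 vs actual 0x37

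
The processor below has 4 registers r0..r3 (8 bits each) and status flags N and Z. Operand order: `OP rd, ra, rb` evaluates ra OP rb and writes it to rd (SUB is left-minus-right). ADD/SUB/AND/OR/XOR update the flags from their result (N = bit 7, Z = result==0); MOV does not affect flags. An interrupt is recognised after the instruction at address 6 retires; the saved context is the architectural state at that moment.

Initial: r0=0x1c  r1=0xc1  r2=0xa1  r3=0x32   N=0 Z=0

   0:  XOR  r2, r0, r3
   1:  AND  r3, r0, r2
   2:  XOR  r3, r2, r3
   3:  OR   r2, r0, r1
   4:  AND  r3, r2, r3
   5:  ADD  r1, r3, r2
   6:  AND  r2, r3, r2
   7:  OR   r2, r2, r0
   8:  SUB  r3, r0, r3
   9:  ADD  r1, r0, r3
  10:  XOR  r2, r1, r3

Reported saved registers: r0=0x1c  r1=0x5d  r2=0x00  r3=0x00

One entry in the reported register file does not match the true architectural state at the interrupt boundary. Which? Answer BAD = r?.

after  0: r0=0x1c r1=0xc1 r2=0x2e r3=0x32  N=0 Z=0
after  1: r0=0x1c r1=0xc1 r2=0x2e r3=0x0c  N=0 Z=0
after  2: r0=0x1c r1=0xc1 r2=0x2e r3=0x22  N=0 Z=0
after  3: r0=0x1c r1=0xc1 r2=0xdd r3=0x22  N=1 Z=0
after  4: r0=0x1c r1=0xc1 r2=0xdd r3=0x00  N=0 Z=1
after  5: r0=0x1c r1=0xdd r2=0xdd r3=0x00  N=1 Z=0
after  6: r0=0x1c r1=0xdd r2=0x00 r3=0x00  N=0 Z=1
-- IRQ taken; context saved, return-PC = 7 --
mismatch: r1: reported 0x5d vs actual 0xdd

BAD = r1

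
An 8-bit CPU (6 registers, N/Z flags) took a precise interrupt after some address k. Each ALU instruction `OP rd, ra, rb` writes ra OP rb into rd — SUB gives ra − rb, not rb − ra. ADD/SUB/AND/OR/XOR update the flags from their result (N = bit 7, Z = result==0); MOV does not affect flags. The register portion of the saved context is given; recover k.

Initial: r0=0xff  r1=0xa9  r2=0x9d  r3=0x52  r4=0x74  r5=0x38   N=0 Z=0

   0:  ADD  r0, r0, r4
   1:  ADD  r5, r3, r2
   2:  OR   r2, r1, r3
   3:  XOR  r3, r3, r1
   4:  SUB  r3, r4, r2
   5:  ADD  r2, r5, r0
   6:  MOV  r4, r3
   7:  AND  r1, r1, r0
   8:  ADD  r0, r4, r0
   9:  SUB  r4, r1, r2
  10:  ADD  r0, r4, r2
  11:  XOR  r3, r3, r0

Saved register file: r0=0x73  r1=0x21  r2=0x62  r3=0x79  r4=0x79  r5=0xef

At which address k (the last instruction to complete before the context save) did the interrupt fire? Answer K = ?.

K = 7

after  0: r0=0x73 r1=0xa9 r2=0x9d r3=0x52 r4=0x74 r5=0x38  N=0 Z=0
after  1: r0=0x73 r1=0xa9 r2=0x9d r3=0x52 r4=0x74 r5=0xef  N=1 Z=0
after  2: r0=0x73 r1=0xa9 r2=0xfb r3=0x52 r4=0x74 r5=0xef  N=1 Z=0
after  3: r0=0x73 r1=0xa9 r2=0xfb r3=0xfb r4=0x74 r5=0xef  N=1 Z=0
after  4: r0=0x73 r1=0xa9 r2=0xfb r3=0x79 r4=0x74 r5=0xef  N=0 Z=0
after  5: r0=0x73 r1=0xa9 r2=0x62 r3=0x79 r4=0x74 r5=0xef  N=0 Z=0
after  6: r0=0x73 r1=0xa9 r2=0x62 r3=0x79 r4=0x79 r5=0xef  N=0 Z=0
after  7: r0=0x73 r1=0x21 r2=0x62 r3=0x79 r4=0x79 r5=0xef  N=0 Z=0
-- IRQ taken; context saved, return-PC = 8 --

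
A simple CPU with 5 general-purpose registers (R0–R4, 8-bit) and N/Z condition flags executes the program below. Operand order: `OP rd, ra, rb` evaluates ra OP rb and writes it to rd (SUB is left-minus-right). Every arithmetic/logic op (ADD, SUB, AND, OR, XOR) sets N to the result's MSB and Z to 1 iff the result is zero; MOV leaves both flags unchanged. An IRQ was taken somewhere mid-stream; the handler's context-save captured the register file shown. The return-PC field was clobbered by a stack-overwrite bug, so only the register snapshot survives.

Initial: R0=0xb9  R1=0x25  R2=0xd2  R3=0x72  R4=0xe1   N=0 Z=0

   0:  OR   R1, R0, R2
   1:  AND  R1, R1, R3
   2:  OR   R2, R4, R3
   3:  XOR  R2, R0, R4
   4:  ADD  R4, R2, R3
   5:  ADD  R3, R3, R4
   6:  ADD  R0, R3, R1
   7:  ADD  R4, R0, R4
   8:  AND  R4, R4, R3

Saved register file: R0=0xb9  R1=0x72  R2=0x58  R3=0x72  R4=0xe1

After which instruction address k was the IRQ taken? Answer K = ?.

after  0: R0=0xb9 R1=0xfb R2=0xd2 R3=0x72 R4=0xe1  N=1 Z=0
after  1: R0=0xb9 R1=0x72 R2=0xd2 R3=0x72 R4=0xe1  N=0 Z=0
after  2: R0=0xb9 R1=0x72 R2=0xf3 R3=0x72 R4=0xe1  N=1 Z=0
after  3: R0=0xb9 R1=0x72 R2=0x58 R3=0x72 R4=0xe1  N=0 Z=0
-- IRQ taken; context saved, return-PC = 4 --

K = 3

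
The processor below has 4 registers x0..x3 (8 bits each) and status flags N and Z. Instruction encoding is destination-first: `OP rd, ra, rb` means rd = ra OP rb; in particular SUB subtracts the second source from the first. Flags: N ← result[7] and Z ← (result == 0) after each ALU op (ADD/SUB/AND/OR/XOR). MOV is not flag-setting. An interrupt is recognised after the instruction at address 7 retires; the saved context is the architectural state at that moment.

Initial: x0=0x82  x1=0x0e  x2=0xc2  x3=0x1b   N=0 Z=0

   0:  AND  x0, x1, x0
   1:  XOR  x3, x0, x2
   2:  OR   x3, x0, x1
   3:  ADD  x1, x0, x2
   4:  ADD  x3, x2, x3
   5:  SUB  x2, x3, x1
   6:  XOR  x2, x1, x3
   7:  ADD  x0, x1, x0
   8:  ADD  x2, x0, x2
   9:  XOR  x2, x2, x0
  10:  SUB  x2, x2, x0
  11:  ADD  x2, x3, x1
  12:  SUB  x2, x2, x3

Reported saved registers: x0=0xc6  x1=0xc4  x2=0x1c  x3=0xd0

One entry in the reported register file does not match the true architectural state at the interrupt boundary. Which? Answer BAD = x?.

BAD = x2

after  0: x0=0x02 x1=0x0e x2=0xc2 x3=0x1b  N=0 Z=0
after  1: x0=0x02 x1=0x0e x2=0xc2 x3=0xc0  N=1 Z=0
after  2: x0=0x02 x1=0x0e x2=0xc2 x3=0x0e  N=0 Z=0
after  3: x0=0x02 x1=0xc4 x2=0xc2 x3=0x0e  N=1 Z=0
after  4: x0=0x02 x1=0xc4 x2=0xc2 x3=0xd0  N=1 Z=0
after  5: x0=0x02 x1=0xc4 x2=0x0c x3=0xd0  N=0 Z=0
after  6: x0=0x02 x1=0xc4 x2=0x14 x3=0xd0  N=0 Z=0
after  7: x0=0xc6 x1=0xc4 x2=0x14 x3=0xd0  N=1 Z=0
-- IRQ taken; context saved, return-PC = 8 --
mismatch: x2: reported 0x1c vs actual 0x14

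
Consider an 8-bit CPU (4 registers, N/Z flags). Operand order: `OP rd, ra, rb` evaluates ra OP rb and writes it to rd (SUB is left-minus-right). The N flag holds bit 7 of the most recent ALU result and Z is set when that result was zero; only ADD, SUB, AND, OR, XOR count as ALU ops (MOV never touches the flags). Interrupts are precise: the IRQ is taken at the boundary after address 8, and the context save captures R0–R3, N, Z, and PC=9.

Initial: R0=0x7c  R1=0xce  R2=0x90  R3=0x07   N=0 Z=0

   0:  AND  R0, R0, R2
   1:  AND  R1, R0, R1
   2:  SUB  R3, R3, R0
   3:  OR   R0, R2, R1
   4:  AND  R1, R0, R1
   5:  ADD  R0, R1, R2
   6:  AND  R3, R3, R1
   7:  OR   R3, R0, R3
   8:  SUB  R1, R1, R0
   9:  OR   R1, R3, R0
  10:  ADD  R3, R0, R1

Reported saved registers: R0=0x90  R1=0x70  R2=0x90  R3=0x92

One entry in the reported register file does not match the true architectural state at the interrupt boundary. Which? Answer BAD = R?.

BAD = R3

after  0: R0=0x10 R1=0xce R2=0x90 R3=0x07  N=0 Z=0
after  1: R0=0x10 R1=0x00 R2=0x90 R3=0x07  N=0 Z=1
after  2: R0=0x10 R1=0x00 R2=0x90 R3=0xf7  N=1 Z=0
after  3: R0=0x90 R1=0x00 R2=0x90 R3=0xf7  N=1 Z=0
after  4: R0=0x90 R1=0x00 R2=0x90 R3=0xf7  N=0 Z=1
after  5: R0=0x90 R1=0x00 R2=0x90 R3=0xf7  N=1 Z=0
after  6: R0=0x90 R1=0x00 R2=0x90 R3=0x00  N=0 Z=1
after  7: R0=0x90 R1=0x00 R2=0x90 R3=0x90  N=1 Z=0
after  8: R0=0x90 R1=0x70 R2=0x90 R3=0x90  N=0 Z=0
-- IRQ taken; context saved, return-PC = 9 --
mismatch: R3: reported 0x92 vs actual 0x90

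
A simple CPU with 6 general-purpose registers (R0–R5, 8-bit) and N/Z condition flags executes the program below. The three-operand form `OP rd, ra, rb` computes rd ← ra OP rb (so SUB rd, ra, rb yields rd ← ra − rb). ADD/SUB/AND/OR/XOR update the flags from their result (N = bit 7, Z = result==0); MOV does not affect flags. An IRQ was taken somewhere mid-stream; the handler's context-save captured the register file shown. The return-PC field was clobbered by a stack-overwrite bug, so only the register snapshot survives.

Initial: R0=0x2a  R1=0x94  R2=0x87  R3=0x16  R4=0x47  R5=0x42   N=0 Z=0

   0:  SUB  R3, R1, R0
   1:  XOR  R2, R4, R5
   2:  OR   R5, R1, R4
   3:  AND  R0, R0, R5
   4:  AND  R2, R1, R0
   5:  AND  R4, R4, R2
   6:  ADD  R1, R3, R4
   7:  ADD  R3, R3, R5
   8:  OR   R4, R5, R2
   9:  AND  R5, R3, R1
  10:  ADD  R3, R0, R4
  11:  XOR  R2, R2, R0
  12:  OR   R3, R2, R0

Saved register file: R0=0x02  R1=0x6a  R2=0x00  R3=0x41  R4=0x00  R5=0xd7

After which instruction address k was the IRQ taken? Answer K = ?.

K = 7

after  0: R0=0x2a R1=0x94 R2=0x87 R3=0x6a R4=0x47 R5=0x42  N=0 Z=0
after  1: R0=0x2a R1=0x94 R2=0x05 R3=0x6a R4=0x47 R5=0x42  N=0 Z=0
after  2: R0=0x2a R1=0x94 R2=0x05 R3=0x6a R4=0x47 R5=0xd7  N=1 Z=0
after  3: R0=0x02 R1=0x94 R2=0x05 R3=0x6a R4=0x47 R5=0xd7  N=0 Z=0
after  4: R0=0x02 R1=0x94 R2=0x00 R3=0x6a R4=0x47 R5=0xd7  N=0 Z=1
after  5: R0=0x02 R1=0x94 R2=0x00 R3=0x6a R4=0x00 R5=0xd7  N=0 Z=1
after  6: R0=0x02 R1=0x6a R2=0x00 R3=0x6a R4=0x00 R5=0xd7  N=0 Z=0
after  7: R0=0x02 R1=0x6a R2=0x00 R3=0x41 R4=0x00 R5=0xd7  N=0 Z=0
-- IRQ taken; context saved, return-PC = 8 --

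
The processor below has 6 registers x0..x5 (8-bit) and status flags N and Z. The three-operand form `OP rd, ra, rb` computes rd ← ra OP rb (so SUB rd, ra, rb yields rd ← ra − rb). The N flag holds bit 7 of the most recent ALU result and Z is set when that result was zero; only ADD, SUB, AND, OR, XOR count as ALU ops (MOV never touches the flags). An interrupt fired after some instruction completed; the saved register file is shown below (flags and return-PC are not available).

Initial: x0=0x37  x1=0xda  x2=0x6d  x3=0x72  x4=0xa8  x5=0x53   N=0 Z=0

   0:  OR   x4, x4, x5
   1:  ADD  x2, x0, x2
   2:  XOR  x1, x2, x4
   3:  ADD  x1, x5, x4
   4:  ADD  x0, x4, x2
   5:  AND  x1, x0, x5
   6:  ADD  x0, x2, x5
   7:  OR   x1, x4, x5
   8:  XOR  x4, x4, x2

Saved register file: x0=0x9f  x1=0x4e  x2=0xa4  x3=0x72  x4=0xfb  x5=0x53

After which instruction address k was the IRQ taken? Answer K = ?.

K = 4

after  0: x0=0x37 x1=0xda x2=0x6d x3=0x72 x4=0xfb x5=0x53  N=1 Z=0
after  1: x0=0x37 x1=0xda x2=0xa4 x3=0x72 x4=0xfb x5=0x53  N=1 Z=0
after  2: x0=0x37 x1=0x5f x2=0xa4 x3=0x72 x4=0xfb x5=0x53  N=0 Z=0
after  3: x0=0x37 x1=0x4e x2=0xa4 x3=0x72 x4=0xfb x5=0x53  N=0 Z=0
after  4: x0=0x9f x1=0x4e x2=0xa4 x3=0x72 x4=0xfb x5=0x53  N=1 Z=0
-- IRQ taken; context saved, return-PC = 5 --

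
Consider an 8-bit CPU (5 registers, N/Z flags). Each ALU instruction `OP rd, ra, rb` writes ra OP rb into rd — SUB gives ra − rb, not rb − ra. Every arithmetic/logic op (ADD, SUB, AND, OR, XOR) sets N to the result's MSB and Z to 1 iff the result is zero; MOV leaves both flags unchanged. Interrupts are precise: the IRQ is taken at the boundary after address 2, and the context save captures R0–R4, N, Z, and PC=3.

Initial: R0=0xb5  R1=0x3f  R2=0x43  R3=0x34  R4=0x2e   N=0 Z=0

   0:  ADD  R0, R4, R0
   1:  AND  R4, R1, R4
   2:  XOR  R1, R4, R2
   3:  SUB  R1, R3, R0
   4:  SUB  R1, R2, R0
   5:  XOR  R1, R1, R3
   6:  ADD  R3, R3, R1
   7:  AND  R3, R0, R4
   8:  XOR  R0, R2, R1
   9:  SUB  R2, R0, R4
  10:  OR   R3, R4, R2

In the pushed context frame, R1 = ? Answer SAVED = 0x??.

after  0: R0=0xe3 R1=0x3f R2=0x43 R3=0x34 R4=0x2e  N=1 Z=0
after  1: R0=0xe3 R1=0x3f R2=0x43 R3=0x34 R4=0x2e  N=0 Z=0
after  2: R0=0xe3 R1=0x6d R2=0x43 R3=0x34 R4=0x2e  N=0 Z=0
-- IRQ taken; context saved, return-PC = 3 --

SAVED = 0x6d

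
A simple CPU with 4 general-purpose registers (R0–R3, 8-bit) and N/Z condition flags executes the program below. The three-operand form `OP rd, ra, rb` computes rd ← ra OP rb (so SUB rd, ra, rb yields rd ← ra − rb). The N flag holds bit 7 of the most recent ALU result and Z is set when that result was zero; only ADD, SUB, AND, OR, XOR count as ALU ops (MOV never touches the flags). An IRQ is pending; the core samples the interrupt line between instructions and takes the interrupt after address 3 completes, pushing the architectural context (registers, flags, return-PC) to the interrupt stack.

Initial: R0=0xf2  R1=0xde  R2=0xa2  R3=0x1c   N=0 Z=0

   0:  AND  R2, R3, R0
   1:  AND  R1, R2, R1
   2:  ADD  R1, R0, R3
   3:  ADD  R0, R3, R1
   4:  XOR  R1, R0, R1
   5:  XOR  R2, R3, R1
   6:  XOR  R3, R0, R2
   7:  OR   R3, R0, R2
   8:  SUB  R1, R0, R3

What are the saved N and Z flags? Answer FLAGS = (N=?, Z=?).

after  0: R0=0xf2 R1=0xde R2=0x10 R3=0x1c  N=0 Z=0
after  1: R0=0xf2 R1=0x10 R2=0x10 R3=0x1c  N=0 Z=0
after  2: R0=0xf2 R1=0x0e R2=0x10 R3=0x1c  N=0 Z=0
after  3: R0=0x2a R1=0x0e R2=0x10 R3=0x1c  N=0 Z=0
-- IRQ taken; context saved, return-PC = 4 --

FLAGS = (N=0, Z=0)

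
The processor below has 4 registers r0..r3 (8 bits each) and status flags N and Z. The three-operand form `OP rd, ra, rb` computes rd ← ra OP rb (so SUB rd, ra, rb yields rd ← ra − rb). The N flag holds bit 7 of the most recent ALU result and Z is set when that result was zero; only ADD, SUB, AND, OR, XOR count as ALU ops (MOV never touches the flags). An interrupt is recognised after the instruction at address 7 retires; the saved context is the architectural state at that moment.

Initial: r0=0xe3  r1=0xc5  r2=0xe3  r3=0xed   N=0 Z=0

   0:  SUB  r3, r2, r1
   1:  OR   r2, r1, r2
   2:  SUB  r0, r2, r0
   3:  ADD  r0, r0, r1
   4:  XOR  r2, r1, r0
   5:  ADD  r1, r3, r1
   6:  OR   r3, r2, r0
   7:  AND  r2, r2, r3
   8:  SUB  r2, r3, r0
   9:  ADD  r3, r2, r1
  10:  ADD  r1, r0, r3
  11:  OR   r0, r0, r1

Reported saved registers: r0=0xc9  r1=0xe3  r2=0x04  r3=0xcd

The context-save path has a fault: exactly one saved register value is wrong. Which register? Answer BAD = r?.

BAD = r2

after  0: r0=0xe3 r1=0xc5 r2=0xe3 r3=0x1e  N=0 Z=0
after  1: r0=0xe3 r1=0xc5 r2=0xe7 r3=0x1e  N=1 Z=0
after  2: r0=0x04 r1=0xc5 r2=0xe7 r3=0x1e  N=0 Z=0
after  3: r0=0xc9 r1=0xc5 r2=0xe7 r3=0x1e  N=1 Z=0
after  4: r0=0xc9 r1=0xc5 r2=0x0c r3=0x1e  N=0 Z=0
after  5: r0=0xc9 r1=0xe3 r2=0x0c r3=0x1e  N=1 Z=0
after  6: r0=0xc9 r1=0xe3 r2=0x0c r3=0xcd  N=1 Z=0
after  7: r0=0xc9 r1=0xe3 r2=0x0c r3=0xcd  N=0 Z=0
-- IRQ taken; context saved, return-PC = 8 --
mismatch: r2: reported 0x04 vs actual 0x0c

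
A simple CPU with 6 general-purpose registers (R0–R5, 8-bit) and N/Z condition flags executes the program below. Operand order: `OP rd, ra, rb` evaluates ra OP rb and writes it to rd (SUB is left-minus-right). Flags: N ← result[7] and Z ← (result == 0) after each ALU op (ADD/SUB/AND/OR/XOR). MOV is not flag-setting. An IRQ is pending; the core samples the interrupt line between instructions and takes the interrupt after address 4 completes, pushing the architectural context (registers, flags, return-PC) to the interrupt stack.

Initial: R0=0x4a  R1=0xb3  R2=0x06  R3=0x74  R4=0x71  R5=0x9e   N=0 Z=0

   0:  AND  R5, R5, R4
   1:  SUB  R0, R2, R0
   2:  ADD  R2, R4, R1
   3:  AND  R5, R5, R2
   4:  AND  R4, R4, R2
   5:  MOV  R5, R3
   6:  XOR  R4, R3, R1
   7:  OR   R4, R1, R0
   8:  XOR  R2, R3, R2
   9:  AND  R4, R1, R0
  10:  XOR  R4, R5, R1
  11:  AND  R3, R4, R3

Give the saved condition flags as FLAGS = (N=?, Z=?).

after  0: R0=0x4a R1=0xb3 R2=0x06 R3=0x74 R4=0x71 R5=0x10  N=0 Z=0
after  1: R0=0xbc R1=0xb3 R2=0x06 R3=0x74 R4=0x71 R5=0x10  N=1 Z=0
after  2: R0=0xbc R1=0xb3 R2=0x24 R3=0x74 R4=0x71 R5=0x10  N=0 Z=0
after  3: R0=0xbc R1=0xb3 R2=0x24 R3=0x74 R4=0x71 R5=0x00  N=0 Z=1
after  4: R0=0xbc R1=0xb3 R2=0x24 R3=0x74 R4=0x20 R5=0x00  N=0 Z=0
-- IRQ taken; context saved, return-PC = 5 --

FLAGS = (N=0, Z=0)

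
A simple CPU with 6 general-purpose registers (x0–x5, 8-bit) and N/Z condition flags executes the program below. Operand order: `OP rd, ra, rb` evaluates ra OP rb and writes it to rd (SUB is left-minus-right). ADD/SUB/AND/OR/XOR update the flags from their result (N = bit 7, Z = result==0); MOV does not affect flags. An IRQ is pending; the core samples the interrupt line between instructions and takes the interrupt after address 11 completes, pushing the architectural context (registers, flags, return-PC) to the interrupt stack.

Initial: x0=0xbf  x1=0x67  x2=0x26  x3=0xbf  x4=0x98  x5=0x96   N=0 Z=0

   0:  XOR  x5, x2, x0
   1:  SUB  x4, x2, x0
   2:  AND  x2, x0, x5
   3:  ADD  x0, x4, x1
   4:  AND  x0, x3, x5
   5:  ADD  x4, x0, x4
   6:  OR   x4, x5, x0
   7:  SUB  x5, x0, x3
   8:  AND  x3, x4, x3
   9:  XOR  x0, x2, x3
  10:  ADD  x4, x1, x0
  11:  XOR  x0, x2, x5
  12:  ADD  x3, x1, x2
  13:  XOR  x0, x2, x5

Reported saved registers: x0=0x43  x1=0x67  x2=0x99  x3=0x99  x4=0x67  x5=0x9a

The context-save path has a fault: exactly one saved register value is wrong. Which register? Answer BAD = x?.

after  0: x0=0xbf x1=0x67 x2=0x26 x3=0xbf x4=0x98 x5=0x99  N=1 Z=0
after  1: x0=0xbf x1=0x67 x2=0x26 x3=0xbf x4=0x67 x5=0x99  N=0 Z=0
after  2: x0=0xbf x1=0x67 x2=0x99 x3=0xbf x4=0x67 x5=0x99  N=1 Z=0
after  3: x0=0xce x1=0x67 x2=0x99 x3=0xbf x4=0x67 x5=0x99  N=1 Z=0
after  4: x0=0x99 x1=0x67 x2=0x99 x3=0xbf x4=0x67 x5=0x99  N=1 Z=0
after  5: x0=0x99 x1=0x67 x2=0x99 x3=0xbf x4=0x00 x5=0x99  N=0 Z=1
after  6: x0=0x99 x1=0x67 x2=0x99 x3=0xbf x4=0x99 x5=0x99  N=1 Z=0
after  7: x0=0x99 x1=0x67 x2=0x99 x3=0xbf x4=0x99 x5=0xda  N=1 Z=0
after  8: x0=0x99 x1=0x67 x2=0x99 x3=0x99 x4=0x99 x5=0xda  N=1 Z=0
after  9: x0=0x00 x1=0x67 x2=0x99 x3=0x99 x4=0x99 x5=0xda  N=0 Z=1
after 10: x0=0x00 x1=0x67 x2=0x99 x3=0x99 x4=0x67 x5=0xda  N=0 Z=0
after 11: x0=0x43 x1=0x67 x2=0x99 x3=0x99 x4=0x67 x5=0xda  N=0 Z=0
-- IRQ taken; context saved, return-PC = 12 --
mismatch: x5: reported 0x9a vs actual 0xda

BAD = x5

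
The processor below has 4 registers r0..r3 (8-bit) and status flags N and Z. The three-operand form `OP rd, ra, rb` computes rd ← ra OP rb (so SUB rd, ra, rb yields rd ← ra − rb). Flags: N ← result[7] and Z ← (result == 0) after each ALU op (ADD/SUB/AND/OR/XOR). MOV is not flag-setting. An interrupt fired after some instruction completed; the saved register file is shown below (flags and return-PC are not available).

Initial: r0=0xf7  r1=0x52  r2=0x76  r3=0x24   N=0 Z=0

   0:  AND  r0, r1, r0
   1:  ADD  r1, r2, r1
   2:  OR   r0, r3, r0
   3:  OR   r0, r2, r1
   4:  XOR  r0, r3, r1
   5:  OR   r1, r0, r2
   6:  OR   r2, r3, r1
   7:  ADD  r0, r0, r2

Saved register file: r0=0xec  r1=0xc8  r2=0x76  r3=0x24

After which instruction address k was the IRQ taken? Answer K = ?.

K = 4

after  0: r0=0x52 r1=0x52 r2=0x76 r3=0x24  N=0 Z=0
after  1: r0=0x52 r1=0xc8 r2=0x76 r3=0x24  N=1 Z=0
after  2: r0=0x76 r1=0xc8 r2=0x76 r3=0x24  N=0 Z=0
after  3: r0=0xfe r1=0xc8 r2=0x76 r3=0x24  N=1 Z=0
after  4: r0=0xec r1=0xc8 r2=0x76 r3=0x24  N=1 Z=0
-- IRQ taken; context saved, return-PC = 5 --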